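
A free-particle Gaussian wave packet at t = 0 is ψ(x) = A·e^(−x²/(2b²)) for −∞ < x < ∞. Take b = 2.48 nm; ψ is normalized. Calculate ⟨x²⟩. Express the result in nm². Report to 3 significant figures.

⟨x^2⟩ ≈ 3.08 nm^2

The expectation value is the |ψ|²-weighted average of x^2: ∫ x^2|ψ|² dx.
With ∫_{−∞}^{∞} x^(2m) e^(−αx²) dx = (2m−1)!!·√π / (2^m α^(m+1/2)), evaluating both integrals, ⟨x²⟩ = b^2/2.
With b = 2.48, ⟨x^2⟩ = 3.075.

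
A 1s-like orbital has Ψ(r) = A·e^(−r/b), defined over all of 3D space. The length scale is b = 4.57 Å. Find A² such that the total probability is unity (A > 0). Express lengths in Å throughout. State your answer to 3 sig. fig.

Require ∫ |Ψ|² 4πr² dr = 1 over the whole domain.
Recall ∫₀^∞ r^m e^(−r/β) dr = m!·β^(m+1), the integral (without the A² prefactor) comes out to π·b^3.
So A² = (π·b^3)^(−1).
Substituting b = 4.57 gives A² = 0.003335, so A = 0.05775.

A^2 ≈ 0.00334 Å^(-3)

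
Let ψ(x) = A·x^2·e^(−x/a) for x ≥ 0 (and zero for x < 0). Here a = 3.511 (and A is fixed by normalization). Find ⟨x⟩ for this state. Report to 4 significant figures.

⟨x⟩ ≈ 8.778

By definition ⟨x⟩ = ∫ x |ψ(x)|² dx.
Evaluating both integrals, ⟨x⟩ = 5·a/2.
Putting a = 3.511 gives 8.7775.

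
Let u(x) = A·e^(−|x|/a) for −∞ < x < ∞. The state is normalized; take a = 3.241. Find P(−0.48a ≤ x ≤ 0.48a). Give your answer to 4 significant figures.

|u|² is the probability density, so P = ∫_{−0.48a}^{0.48a} |u|² dx.
The normalization integral ∫|u|²dx over the whole domain equals a·A², and A² cancels in the ratio.
By symmetry take twice the x ≥ 0 contribution in numerator and denominator; the 2's cancel. In terms of t = x/a (A² and the length scale cancel between numerator and denominator), P = [∫_{0}^{0.48} e^(-2·t) dt] / [∫_{0}^{∞} e^(-2·t) dt].
An antiderivative of e^(-2·t) is -e^(-2·t)/2; evaluating from 0 to 0.48 gives 1/2 - e^(-24/25)/2, while the full integral is 1/2.
Taking the ratio, P = 0.61711.

P ≈ 0.6171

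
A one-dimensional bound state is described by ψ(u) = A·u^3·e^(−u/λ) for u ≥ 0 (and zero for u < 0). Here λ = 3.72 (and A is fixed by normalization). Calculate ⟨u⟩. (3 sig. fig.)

⟨u⟩ ≈ 13.0

⟨u⟩ = ∫ u |ψ|² du over the full domain.
With ∫₀^∞ u^7 e^(−αu) du = 7!/α^8, since the A² factors cancel between numerator and denominator, ⟨u⟩ = 7·λ/2.
With λ = 3.72, ⟨u⟩ = 13.02.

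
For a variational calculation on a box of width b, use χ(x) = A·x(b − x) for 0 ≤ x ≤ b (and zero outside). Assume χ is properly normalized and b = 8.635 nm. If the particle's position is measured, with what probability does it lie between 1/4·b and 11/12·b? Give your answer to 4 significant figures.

|χ|² is the probability density, so P = ∫_{1/4·b}^{11/12·b} |χ|² dx.
The normalization integral ∫|χ|²dx over the whole domain equals b^5/30·A², and A² cancels in the ratio.
Let u = x/b; then A² and the length scale cancel, so P = ∫_{1/4}^{11/12} u^2·(1 - u)^2 du ÷ ∫_{0}^{1} u^2·(1 - u)^2 du.
Using ∫ u^2·(1 - u)^2 du = u^3·(6·u^2 - 15·u + 10)/30, the numerator is ≈ 0.0297132 and the denominator is 1/30.
Taking the ratio, P = 4621/5184.

P ≈ 0.8914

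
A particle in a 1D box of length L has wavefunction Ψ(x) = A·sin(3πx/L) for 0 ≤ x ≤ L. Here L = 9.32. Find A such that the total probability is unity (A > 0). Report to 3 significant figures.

Require ∫ |Ψ|² dx = 1 over the whole domain.
Using sin²θ = (1 − cos 2θ)/2, the integral (without the A² prefactor) comes out to L/2.
Setting this equal to 1 gives A² = 1/(L/2).
With L = 9.32: A² = 0.2146 and A = 0.4632.

A ≈ 0.463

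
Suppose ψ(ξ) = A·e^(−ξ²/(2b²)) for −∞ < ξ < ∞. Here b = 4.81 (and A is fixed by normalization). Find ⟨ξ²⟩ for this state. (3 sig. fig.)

⟨ξ^2⟩ ≈ 11.6

The expectation value is the |ψ|²-weighted average of ξ^2: ∫ ξ^2|ψ|² dξ.
With ∫_{−∞}^{∞} ξ^(2m) e^(−αξ²) dξ = (2m−1)!!·√π / (2^m α^(m+1/2)), since the A² factors cancel between numerator and denominator, ⟨ξ²⟩ = b^2/2.
Putting b = 4.81 gives 11.57.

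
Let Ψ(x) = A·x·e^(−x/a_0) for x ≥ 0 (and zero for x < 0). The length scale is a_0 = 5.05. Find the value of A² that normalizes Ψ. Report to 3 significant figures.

We need A² ∫|f|² dx = 1, taking the integral from 0 to ∞.
Using ∫₀^∞ xⁿ e^(−αx) dx = n!/αⁿ⁺¹, ∫|Ψ|² dx = A²·(a_0^3/4).
So A² = (a_0^3/4)^(−1).
With a_0 = 5.05: A² = 0.03106 and A = 0.1762.

A^2 ≈ 0.0311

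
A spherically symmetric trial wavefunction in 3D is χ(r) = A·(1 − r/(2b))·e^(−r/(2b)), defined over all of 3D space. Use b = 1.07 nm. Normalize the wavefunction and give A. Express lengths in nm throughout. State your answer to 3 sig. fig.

Normalization requires ∫|χ|² 4πr² dr = 1, integrated from 0 to ∞.
The angular integral contributes 4π, leaving ∫₀^∞ r²|χ|² dr.
The integral (without the A² prefactor) comes out to 8·π·b^3.
Hence A² = 1/[8·π·b^3].
With b = 1.07: A² = 0.03248 and A = 0.1802.

A ≈ 0.180 nm^(-3/2)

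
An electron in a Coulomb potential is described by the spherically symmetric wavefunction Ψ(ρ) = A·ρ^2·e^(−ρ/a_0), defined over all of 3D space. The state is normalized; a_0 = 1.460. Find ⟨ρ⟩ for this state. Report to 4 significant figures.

The expectation value is the |Ψ|²-weighted average of ρ: ∫ ρ|Ψ|² 4πρ² dρ.
Evaluating both integrals, ⟨ρ⟩ = 7·a_0/2.
Putting a_0 = 1.460 gives 5.1100.

⟨ρ⟩ ≈ 5.110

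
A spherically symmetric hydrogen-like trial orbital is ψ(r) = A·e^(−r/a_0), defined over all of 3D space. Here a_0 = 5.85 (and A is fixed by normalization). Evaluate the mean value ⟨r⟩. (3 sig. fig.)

⟨r⟩ ≈ 8.78

By definition ⟨r⟩ = ∫ r |ψ(r)|² 4πr² dr.
Using ∫₀^∞ rⁿ e^(−αr) dr = n!/αⁿ⁺¹, evaluating both integrals, ⟨r⟩ = 3·a_0/2.
With a_0 = 5.85, ⟨r⟩ = 8.775.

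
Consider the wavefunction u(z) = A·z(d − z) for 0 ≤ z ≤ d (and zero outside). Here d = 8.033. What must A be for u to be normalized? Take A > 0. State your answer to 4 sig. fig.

We need A² ∫|f|² dz = 1, taking the integral from 0 to d.
Expanding the polynomial and integrating term by term, ∫|u|² dz = A²·(d^5/30).
With d = 8.033: A² = 0.00089688 and A = 0.029948.

A ≈ 0.02995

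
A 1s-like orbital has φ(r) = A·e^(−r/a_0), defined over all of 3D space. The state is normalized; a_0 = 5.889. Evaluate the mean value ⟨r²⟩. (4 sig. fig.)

By definition ⟨r²⟩ = ∫ r^2 |φ(r)|² 4πr² dr.
Recall ∫₀^∞ r^m e^(−r/β) dr = m!·β^(m+1), since the A² factors cancel between numerator and denominator, ⟨r²⟩ = 3·a_0^2.
Putting a_0 = 5.889 gives 104.04.

⟨r^2⟩ ≈ 104.0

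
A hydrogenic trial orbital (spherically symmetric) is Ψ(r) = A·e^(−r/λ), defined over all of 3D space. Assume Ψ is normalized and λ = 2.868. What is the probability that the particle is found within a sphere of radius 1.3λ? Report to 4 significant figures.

P ≈ 0.4816

P = ∫ |Ψ|² 4πr² dr over r ≤ 1.3λ.
A² is fixed by ∫₀^∞ 4πr²|Ψ|² dr = 1, i.e. A² = (π·λ^3)^(−1).
Substituting u = r/λ, A², 4π and the length scale all cancel in the ratio: P = ∫_{0}^{1.3} u^2·e^(-2·u) du / ∫_{0}^{∞} u^2·e^(-2·u) du.
An antiderivative of u^2·e^(-2·u) is -(2·u^2 + 2·u + 1)·e^(-2·u)/4; evaluating from 0 to 1.3 gives 1/4 - 349·e^(-13/5)/200, while the full integral is 1/4.
This evaluates to P = 0.48157.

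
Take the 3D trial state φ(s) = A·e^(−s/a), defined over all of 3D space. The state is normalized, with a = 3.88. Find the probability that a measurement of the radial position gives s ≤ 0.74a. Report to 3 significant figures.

P ≈ 0.186

P = ∫ |φ|² 4πs² ds over s ≤ 0.74a.
The full normalization integral is A²·[π·a^3] = 1, fixing A².
In terms of u = s/a (A², 4π and the length scale all cancel between numerator and denominator), P = [∫_{0}^{0.74} u^2·e^(-2·u) du] / [∫_{0}^{∞} u^2·e^(-2·u) du].
Using ∫ u^2·e^(-2·u) du = -(2·u^2 + 2·u + 1)·e^(-2·u)/4, the numerator is 1/4 - 4469·e^(-37/25)/5000 and the denominator is 1/4.
This evaluates to P = 0.1861.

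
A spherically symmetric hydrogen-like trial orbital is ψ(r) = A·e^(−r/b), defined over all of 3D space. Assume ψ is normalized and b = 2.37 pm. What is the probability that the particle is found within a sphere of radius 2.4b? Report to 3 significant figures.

Integrate the radial probability density 4πr²|ψ|² over r ≤ 2.4b.
Normalization gives A² = 1/(π·b^3).
Substituting u = r/b, A², 4π and the length scale all cancel in the ratio: P = ∫_{0}^{2.4} u^2·e^(-2·u) du / ∫_{0}^{∞} u^2·e^(-2·u) du.
With ∫ u^2·e^(-2·u) du = -(2·u^2 + 2·u + 1)·e^(-2·u)/4 + C, the region integral is 1/4 - 433·e^(-24/5)/100 and the full one is 1/4.
The region integral divided by the full integral gives P = 0.8575.

P ≈ 0.857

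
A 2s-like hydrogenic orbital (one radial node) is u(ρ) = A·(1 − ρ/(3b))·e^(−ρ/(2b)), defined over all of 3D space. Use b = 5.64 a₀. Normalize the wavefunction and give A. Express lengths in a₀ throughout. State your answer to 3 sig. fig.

A ≈ 0.0258 a₀^(-3/2)

Require ∫ |u|² 4πρ² dρ = 1 over the whole domain.
In 3D with spherical symmetry the volume element is 4πρ² dρ.
With ∫₀^∞ ρ^4 e^(−αρ) dρ = 4!/α^5, carrying out the integral gives A² · 8·π·b^3/3.
Hence A² = 1/[8·π·b^3/3].
Plugging in b = 5.64 yields A = 0.02579.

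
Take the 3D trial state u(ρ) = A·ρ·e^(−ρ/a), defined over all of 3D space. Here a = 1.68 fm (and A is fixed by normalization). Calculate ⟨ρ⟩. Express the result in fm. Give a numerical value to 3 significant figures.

By definition ⟨ρ⟩ = ∫ ρ |u(ρ)|² 4πρ² dρ.
Using ∫₀^∞ ρⁿ e^(−αρ) dρ = n!/αⁿ⁺¹, the ratio of the moment integral to the normalization integral gives ⟨ρ⟩ = 5·a/2.
Putting a = 1.68 gives 4.200.

⟨ρ⟩ ≈ 4.20 fm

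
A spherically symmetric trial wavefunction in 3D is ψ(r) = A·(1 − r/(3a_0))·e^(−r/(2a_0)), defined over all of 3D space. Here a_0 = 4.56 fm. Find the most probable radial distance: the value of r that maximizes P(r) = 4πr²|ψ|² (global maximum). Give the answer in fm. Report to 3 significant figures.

Set d/dr [P(r) = 4πr²|ψ|²] = 0 and solve for r > 0.
Solving yields r = a_0.
With a_0 = 4.56, the most probable radial distance is 4.560 fm.

r ≈ 4.56 fm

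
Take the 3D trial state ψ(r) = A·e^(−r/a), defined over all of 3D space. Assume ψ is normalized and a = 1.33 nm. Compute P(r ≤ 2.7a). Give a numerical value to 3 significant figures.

Integrate the radial probability density 4πr²|ψ|² over r ≤ 2.7a.
Normalization gives A² = 1/(π·a^3).
Substituting u = r/a, A², 4π and the length scale all cancel in the ratio: P = ∫_{0}^{2.7} u^2·e^(-2·u) du / ∫_{0}^{∞} u^2·e^(-2·u) du.
An antiderivative of u^2·e^(-2·u) is -(2·u^2 + 2·u + 1)·e^(-2·u)/4; evaluating from 0 to 2.7 gives 1/4 - 1049·e^(-27/5)/200, while the full integral is 1/4.
This evaluates to P = 0.9052.

P ≈ 0.905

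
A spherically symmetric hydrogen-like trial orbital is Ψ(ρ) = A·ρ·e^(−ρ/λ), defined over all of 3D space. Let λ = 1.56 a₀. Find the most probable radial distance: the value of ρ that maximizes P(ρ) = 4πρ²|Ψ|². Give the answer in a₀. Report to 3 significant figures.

Differentiate P(ρ) = 4πρ²|Ψ|² with respect to ρ and set to zero.
This gives ρ = 2·λ.
With λ = 1.56, the most probable radial distance is 3.120 a₀.

ρ ≈ 3.12 a₀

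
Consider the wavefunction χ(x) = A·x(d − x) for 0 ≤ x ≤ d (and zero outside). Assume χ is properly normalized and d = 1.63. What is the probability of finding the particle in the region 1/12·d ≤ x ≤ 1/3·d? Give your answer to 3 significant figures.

The probability is P = ∫ |χ|² dx over [1/12·d, 1/3·d].
The normalization integral ∫|χ|²dx over the whole domain equals d^5/30·A², and A² cancels in the ratio.
In terms of u = x/d (A² and the length scale cancel between numerator and denominator), P = [∫_{1/12}^{1/3} u^2·(1 - u)^2 du] / [∫_{0}^{1} u^2·(1 - u)^2 du].
An antiderivative of u^2·(1 - u)^2 is u^3·(6·u^2 - 15·u + 10)/30; evaluating from 1/12 to 1/3 gives ≈ 0.0068263, while the full integral is 1/30.
This works out to P = 0.2048.

P ≈ 0.205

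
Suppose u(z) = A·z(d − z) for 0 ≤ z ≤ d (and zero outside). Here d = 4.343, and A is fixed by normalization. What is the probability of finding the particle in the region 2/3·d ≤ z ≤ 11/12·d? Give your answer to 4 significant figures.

|u|² is the probability density, so P = ∫_{2/3·d}^{11/12·d} |u|² dz.
With A² fixed by ∫|u|² = 1, i.e. A² = (d^5/30)^(−1), substitute and integrate.
Substituting t = z/d, A² and the length scale cancel in the ratio: P = ∫_{2/3}^{11/12} t^2·(1 - t)^2 dt / ∫_{0}^{1} t^2·(1 - t)^2 dt.
With ∫ t^2·(1 - t)^2 dt = t^3·(6·t^2 - 15·t + 10)/30 + C, the region integral is ≈ 0.00682629 and the full one is 1/30.
Taking the ratio, P = 0.20479.

P ≈ 0.2048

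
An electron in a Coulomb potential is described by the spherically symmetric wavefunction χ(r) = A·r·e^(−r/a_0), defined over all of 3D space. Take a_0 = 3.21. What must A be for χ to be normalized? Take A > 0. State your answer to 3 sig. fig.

A ≈ 0.0176

We need A² ∫|f|² 4πr² dr = 1, taking the integral from 0 to ∞.
(Spherical symmetry: dV = 4πr² dr.)
With ∫₀^∞ r^4 e^(−αr) dr = 4!/α^5, carrying out the integral gives A² · 3·π·a_0^5.
Hence A² = 1/[3·π·a_0^5].
With a_0 = 3.21: A² = 0.0003113 and A = 0.01764.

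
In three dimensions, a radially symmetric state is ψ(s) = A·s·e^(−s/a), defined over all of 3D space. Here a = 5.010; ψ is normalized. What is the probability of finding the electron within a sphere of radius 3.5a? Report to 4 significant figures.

P = ∫ |ψ|² 4πs² ds over s ≤ 3.5a.
The full normalization integral is A²·[3·π·a^5] = 1, fixing A².
Substituting u = s/a, A², 4π and the length scale all cancel in the ratio: P = ∫_{0}^{3.5} u^4·e^(-2·u) du / ∫_{0}^{∞} u^4·e^(-2·u) du.
Using ∫ u^4·e^(-2·u) du = -(u^4/2 + u^3 + 3·u^2/2 + 3·u/2 + 3/4)·e^(-2·u), the numerator is 3/4 - 4553·e^(-7)/32 and the denominator is 3/4.
The region integral divided by the full integral gives P = 0.82701.

P ≈ 0.8270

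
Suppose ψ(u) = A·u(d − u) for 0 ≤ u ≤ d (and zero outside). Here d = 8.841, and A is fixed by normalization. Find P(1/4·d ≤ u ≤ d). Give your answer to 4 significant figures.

P ≈ 0.8965

The probability is P = ∫ |ψ|² du over [1/4·d, d].
The normalization integral ∫|ψ|²du over the whole domain equals d^5/30·A², and A² cancels in the ratio.
Let t = u/d; then A² and the length scale cancel, so P = ∫_{1/4}^{1} t^2·(1 - t)^2 dt ÷ ∫_{0}^{1} t^2·(1 - t)^2 dt.
With ∫ t^2·(1 - t)^2 dt = t^3·(6·t^2 - 15·t + 10)/30 + C, the region integral is 153/5120 and the full one is 1/30.
The result is P = 459/512.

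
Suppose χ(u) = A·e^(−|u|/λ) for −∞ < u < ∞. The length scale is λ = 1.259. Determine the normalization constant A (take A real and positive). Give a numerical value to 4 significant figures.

Require ∫ |χ|² du = 1 over the whole domain.
With ∫₀^∞ u^0 e^(−αu) du = 0!/α^1, carrying out the integral gives A² · λ.
Substituting λ = 1.259 gives A² = 0.79428, so A = 0.89122.

A ≈ 0.8912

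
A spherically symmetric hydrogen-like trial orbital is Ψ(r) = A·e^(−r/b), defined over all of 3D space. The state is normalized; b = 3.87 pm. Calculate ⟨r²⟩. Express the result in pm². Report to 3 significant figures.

⟨r^2⟩ ≈ 44.9 pm^2

The expectation value is the |Ψ|²-weighted average of r^2: ∫ r^2|Ψ|² 4πr² dr.
Recall ∫₀^∞ r^m e^(−r/β) dr = m!·β^(m+1), evaluating both integrals, ⟨r²⟩ = 3·b^2.
With b = 3.87, ⟨r^2⟩ = 44.93.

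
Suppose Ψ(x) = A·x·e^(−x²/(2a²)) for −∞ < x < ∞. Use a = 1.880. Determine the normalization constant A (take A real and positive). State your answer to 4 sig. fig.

A ≈ 0.4121

The normalization condition is ∫|Ψ|² dx = 1 from −∞ to ∞.
Using the Gaussian integral ∫_{−∞}^{∞} e^(−αx²) dx = √(π/α), ∫|Ψ|² dx = A²·(√(π)·a^3/2).
So A² = (√(π)·a^3/2)^(−1).
With a = 1.880: A² = 0.16982 and A = 0.41209.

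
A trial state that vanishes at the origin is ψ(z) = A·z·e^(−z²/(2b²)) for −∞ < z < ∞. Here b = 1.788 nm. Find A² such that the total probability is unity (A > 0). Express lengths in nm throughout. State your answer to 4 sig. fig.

We need A² ∫|f|² dz = 1, taking the integral from −∞ to ∞.
Using the Gaussian integral ∫_{−∞}^{∞} e^(−αz²) dz = √(π/α), carrying out the integral gives A² · √(π)·b^3/2.
So A² = (√(π)·b^3/2)^(−1).
Substituting b = 1.788 gives A² = 0.19740, so A = 0.44430.

A^2 ≈ 0.1974 nm^(-3)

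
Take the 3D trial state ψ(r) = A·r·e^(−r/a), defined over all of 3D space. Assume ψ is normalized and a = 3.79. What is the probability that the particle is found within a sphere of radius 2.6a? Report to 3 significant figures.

Integrate the radial probability density 4πr²|ψ|² over r ≤ 2.6a.
The full normalization integral is A²·[3·π·a^5] = 1, fixing A².
Substituting u = r/a, A², 4π and the length scale all cancel in the ratio: P = ∫_{0}^{2.6} u^4·e^(-2·u) du / ∫_{0}^{∞} u^4·e^(-2·u) du.
With ∫ u^4·e^(-2·u) du = -(u^4/2 + u^3 + 3·u^2/2 + 3·u/2 + 3/4)·e^(-2·u) + C, the region integral is ≈ 0.44540 and the full one is 3/4.
This evaluates to P = 0.5939.

P ≈ 0.594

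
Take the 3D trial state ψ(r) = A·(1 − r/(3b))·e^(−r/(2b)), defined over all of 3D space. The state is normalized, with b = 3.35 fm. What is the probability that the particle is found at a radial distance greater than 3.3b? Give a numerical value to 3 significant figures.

With dV = 4πr²dr, the probability is ∫|ψ|² dV over r > 3.3b.
A² is fixed by ∫₀^∞ 4πr²|ψ|² dr = 1, i.e. A² = (8·π·b^3/3)^(−1).
In terms of u = r/b (A², 4π and the length scale all cancel between numerator and denominator), P = [∫_{3.3}^{∞} u^2·(1 - u/3)^2·e^(-u) du] / [∫_{0}^{∞} u^2·(1 - u/3)^2·e^(-u) du].
With ∫ u^2·(1 - u/3)^2·e^(-u) du = (-u^4 + 2·u^3 - 3·u^2 - 6·u - 6)·e^(-u)/9 + C, the region integral is ≈ 0.43107 and the full one is 2/3.
Taking the ratio yields P = 0.6466.

P ≈ 0.647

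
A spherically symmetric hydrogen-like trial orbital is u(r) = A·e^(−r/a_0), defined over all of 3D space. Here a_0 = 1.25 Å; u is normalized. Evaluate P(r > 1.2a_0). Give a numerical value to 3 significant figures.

P ≈ 0.570

Integrate the radial probability density 4πr²|u|² over r > 1.2a_0.
Normalization gives A² = 1/(π·a_0^3).
In terms of t = r/a_0 (A², 4π and the length scale all cancel between numerator and denominator), P = [∫_{1.2}^{∞} t^2·e^(-2·t) dt] / [∫_{0}^{∞} t^2·e^(-2·t) dt].
An antiderivative of t^2·e^(-2·t) is -(2·t^2 + 2·t + 1)·e^(-2·t)/4; evaluating from 1.2 to ∞ gives 157·e^(-12/5)/100, while the full integral is 1/4.
Taking the ratio yields P = 0.5697.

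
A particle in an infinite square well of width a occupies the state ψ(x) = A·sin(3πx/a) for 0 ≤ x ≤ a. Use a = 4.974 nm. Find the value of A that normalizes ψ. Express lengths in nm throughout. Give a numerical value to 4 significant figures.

A ≈ 0.6341 nm^(-1/2)

Normalization requires ∫|ψ|² dx = 1, integrated from 0 to a.
Carrying out the integral gives A² · a/2.
Hence A² = 1/[a/2].
With a = 4.974: A² = 0.40209 and A = 0.63411.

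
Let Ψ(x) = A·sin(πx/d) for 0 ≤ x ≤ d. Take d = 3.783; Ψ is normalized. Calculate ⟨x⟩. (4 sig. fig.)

By definition ⟨x⟩ = ∫ x |Ψ(x)|² dx.
Using sin²θ = (1 − cos 2θ)/2, the ratio of the moment integral to the normalization integral gives ⟨x⟩ = d/2.
Putting d = 3.783 gives 1.8915.

⟨x⟩ ≈ 1.892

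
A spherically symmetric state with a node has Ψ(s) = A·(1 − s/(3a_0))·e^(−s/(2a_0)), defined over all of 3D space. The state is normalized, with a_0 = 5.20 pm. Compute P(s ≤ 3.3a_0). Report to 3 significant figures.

P ≈ 0.353

With dV = 4πs²ds, the probability is ∫|Ψ|² dV over s ≤ 3.3a_0.
Normalization gives A² = 1/(8·π·a_0^3/3).
Let u = s/a_0; then A², 4π and the length scale all cancel, so P = ∫_{0}^{3.3} u^2·(1 - u/3)^2·e^(-u) du ÷ ∫_{0}^{∞} u^2·(1 - u/3)^2·e^(-u) du.
An antiderivative of u^2·(1 - u/3)^2·e^(-u) is (-u^4 + 2·u^3 - 3·u^2 - 6·u - 6)·e^(-u)/9; evaluating from 0 to 3.3 gives ≈ 0.23559, while the full integral is 2/3.
Taking the ratio yields P = 0.3534.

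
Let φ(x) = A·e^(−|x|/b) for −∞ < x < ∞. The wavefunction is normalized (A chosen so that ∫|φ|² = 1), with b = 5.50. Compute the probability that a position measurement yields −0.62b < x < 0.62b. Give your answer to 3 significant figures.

P ≈ 0.711

P = ∫_{−0.62b}^{0.62b} |φ(x)|² dx.
The normalization integral ∫|φ|²dx over the whole domain equals b·A², and A² cancels in the ratio.
Both integrals are even about x = 0, so only the x ≥ 0 halves are needed (the factors of 2 cancel). In terms of u = x/b (A² and the length scale cancel between numerator and denominator), P = [∫_{0}^{0.62} e^(-2·u) du] / [∫_{0}^{∞} e^(-2·u) du].
An antiderivative of e^(-2·u) is -e^(-2·u)/2; evaluating from 0 to 0.62 gives 1/2 - e^(-31/25)/2, while the full integral is 1/2.
This works out to P = 0.7106.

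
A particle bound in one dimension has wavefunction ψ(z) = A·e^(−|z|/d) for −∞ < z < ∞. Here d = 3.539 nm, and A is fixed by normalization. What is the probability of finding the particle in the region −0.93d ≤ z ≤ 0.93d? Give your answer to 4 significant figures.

P = ∫_{−0.93d}^{0.93d} |ψ(z)|² dz.
The normalization integral ∫|ψ|²dz over the whole domain equals d·A², and A² cancels in the ratio.
Both integrals are even about z = 0, so only the z ≥ 0 halves are needed (the factors of 2 cancel). Let u = z/d; then A² and the length scale cancel, so P = ∫_{0}^{0.93} e^(-2·u) du ÷ ∫_{0}^{∞} e^(-2·u) du.
An antiderivative of e^(-2·u) is -e^(-2·u)/2; evaluating from 0 to 0.93 gives 1/2 - e^(-93/50)/2, while the full integral is 1/2.
Evaluating gives P = 0.84433.

P ≈ 0.8443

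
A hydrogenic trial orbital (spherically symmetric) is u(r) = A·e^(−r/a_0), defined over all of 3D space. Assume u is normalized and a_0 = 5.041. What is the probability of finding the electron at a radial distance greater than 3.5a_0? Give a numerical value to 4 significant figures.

With dV = 4πr²dr, the probability is ∫|u|² dV over r > 3.5a_0.
A² is fixed by ∫₀^∞ 4πr²|u|² dr = 1, i.e. A² = (π·a_0^3)^(−1).
In terms of t = r/a_0 (A², 4π and the length scale all cancel between numerator and denominator), P = [∫_{3.5}^{∞} t^2·e^(-2·t) dt] / [∫_{0}^{∞} t^2·e^(-2·t) dt].
Using ∫ t^2·e^(-2·t) dt = -(2·t^2 + 2·t + 1)·e^(-2·t)/4, the numerator is 65·e^(-7)/8 and the denominator is 1/4.
This evaluates to P = 0.029636.

P ≈ 0.02964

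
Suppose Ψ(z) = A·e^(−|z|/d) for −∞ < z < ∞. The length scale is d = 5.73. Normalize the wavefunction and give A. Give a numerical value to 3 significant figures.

We need A² ∫|f|² dz = 1, taking the integral from −∞ to ∞.
Recall ∫₀^∞ z^m e^(−z/β) dz = m!·β^(m+1), ∫|Ψ|² dz = A²·(d).
Setting this equal to 1 gives A² = 1/(d).
Plugging in d = 5.73 yields A = 0.4178.

A ≈ 0.418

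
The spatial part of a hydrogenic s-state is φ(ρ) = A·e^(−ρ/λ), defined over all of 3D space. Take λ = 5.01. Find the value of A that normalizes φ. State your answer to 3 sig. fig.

Normalization requires ∫|φ|² 4πρ² dρ = 1, integrated from 0 to ∞.
The angular integral contributes 4π, leaving ∫₀^∞ ρ²|φ|² dρ.
The integral (without the A² prefactor) comes out to π·λ^3.
So A² = (π·λ^3)^(−1).
Substituting λ = 5.01 gives A² = 0.002531, so A = 0.05031.

A ≈ 0.0503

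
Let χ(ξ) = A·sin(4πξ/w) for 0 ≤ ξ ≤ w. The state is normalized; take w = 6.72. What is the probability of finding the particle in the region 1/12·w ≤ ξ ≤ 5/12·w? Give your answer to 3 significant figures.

|χ|² is the probability density, so P = ∫_{1/12·w}^{5/12·w} |χ|² dξ.
With A² fixed by ∫|χ|² = 1, i.e. A² = (w/2)^(−1), substitute and integrate.
Substituting u = ξ/w, A² and the length scale cancel in the ratio: P = ∫_{1/12}^{5/12} sin(4·π·u)^2 du / ∫_{0}^{1} sin(4·π·u)^2 du.
With ∫ sin(4·π·u)^2 du = u/2 - sin(4·π·u)·cos(4·π·u)/(8·π) + C, the region integral is √(3)/(16·π) + 1/6 and the full one is 1/2.
Evaluating gives P = (√(3)/8 + π/3)/π.

P ≈ 0.402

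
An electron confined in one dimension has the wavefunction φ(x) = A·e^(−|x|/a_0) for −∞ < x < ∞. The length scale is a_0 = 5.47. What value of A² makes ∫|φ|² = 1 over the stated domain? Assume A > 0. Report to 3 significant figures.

Normalization requires ∫|φ|² dx = 1, integrated from −∞ to ∞.
Carrying out the integral gives A² · a_0.
Setting this equal to 1 gives A² = 1/(a_0).
With a_0 = 5.47: A² = 0.1828 and A = 0.4276.

A^2 ≈ 0.183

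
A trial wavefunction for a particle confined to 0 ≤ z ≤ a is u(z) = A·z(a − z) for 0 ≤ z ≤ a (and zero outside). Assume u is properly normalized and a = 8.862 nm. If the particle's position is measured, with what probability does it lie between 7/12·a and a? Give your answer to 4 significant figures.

P ≈ 0.3466

|u|² is the probability density, so P = ∫_{7/12·a}^{a} |u|² dz.
Since A² = 1/(a^5/30), this is the region integral divided by the full normalization integral.
Let t = z/a; then A² and the length scale cancel, so P = ∫_{7/12}^{1} t^2·(1 - t)^2 dt ÷ ∫_{0}^{1} t^2·(1 - t)^2 dt.
With ∫ t^2·(1 - t)^2 dt = t^3·(6·t^2 - 15·t + 10)/30 + C, the region integral is ≈ 0.0115540 and the full one is 1/30.
This works out to P = 0.34662.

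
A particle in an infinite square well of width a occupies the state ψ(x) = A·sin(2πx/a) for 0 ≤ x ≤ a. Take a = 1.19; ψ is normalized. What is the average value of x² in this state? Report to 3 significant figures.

By definition ⟨x²⟩ = ∫ x^2 |ψ(x)|² dx.
Evaluating both integrals, ⟨x²⟩ = -a^2/(8·π^2) + a^2/3.
With a = 1.19, ⟨x^2⟩ = 0.4541.

⟨x^2⟩ ≈ 0.454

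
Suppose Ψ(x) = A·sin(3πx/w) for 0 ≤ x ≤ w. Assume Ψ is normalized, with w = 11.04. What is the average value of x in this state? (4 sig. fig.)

⟨x⟩ ≈ 5.520

⟨x⟩ = ∫ x |Ψ|² dx over the full domain.
With ∫₀^w sin²(nπx/w) dx = w/2, evaluating both integrals, ⟨x⟩ = w/2.
With w = 11.04, ⟨x⟩ = 5.5200.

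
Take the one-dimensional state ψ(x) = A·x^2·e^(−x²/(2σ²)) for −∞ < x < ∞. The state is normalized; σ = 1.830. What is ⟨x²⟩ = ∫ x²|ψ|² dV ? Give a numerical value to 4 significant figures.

⟨x²⟩ = ∫ x^2 |ψ|² dx over the full domain.
Using the Gaussian integral ∫_{−∞}^{∞} e^(−αx²) dx = √(π/α), since the A² factors cancel between numerator and denominator, ⟨x²⟩ = 5·σ^2/2.
Putting σ = 1.830 gives 8.3723.

⟨x^2⟩ ≈ 8.372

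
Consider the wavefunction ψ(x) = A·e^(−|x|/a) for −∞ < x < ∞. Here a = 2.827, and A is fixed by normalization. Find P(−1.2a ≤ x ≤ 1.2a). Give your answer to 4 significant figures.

P ≈ 0.9093

|ψ|² is the probability density, so P = ∫_{−1.2a}^{1.2a} |ψ|² dx.
The normalization integral ∫|ψ|²dx over the whole domain equals a·A², and A² cancels in the ratio.
Both integrals are even about x = 0, so only the x ≥ 0 halves are needed (the factors of 2 cancel). Substituting u = x/a, A² and the length scale cancel in the ratio: P = ∫_{0}^{1.2} e^(-2·u) du / ∫_{0}^{∞} e^(-2·u) du.
Using ∫ e^(-2·u) du = -e^(-2·u)/2, the numerator is 1/2 - e^(-12/5)/2 and the denominator is 1/2.
Evaluating gives P = 0.90928.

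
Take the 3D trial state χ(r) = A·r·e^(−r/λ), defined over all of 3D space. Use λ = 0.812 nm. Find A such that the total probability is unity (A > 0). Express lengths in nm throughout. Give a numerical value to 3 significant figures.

We need A² ∫|f|² 4πr² dr = 1, taking the integral from 0 to ∞.
∫|χ|² 4πr² dr = A²·(3·π·λ^5).
Hence A² = 1/[3·π·λ^5].
With λ = 0.812: A² = 0.3006 and A = 0.5482.

A ≈ 0.548 nm^(-5/2)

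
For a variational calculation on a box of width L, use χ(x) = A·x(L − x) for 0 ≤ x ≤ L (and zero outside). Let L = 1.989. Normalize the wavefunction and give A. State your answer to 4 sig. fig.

A ≈ 0.9817

We need A² ∫|f|² dx = 1, taking the integral from 0 to L.
Expanding the polynomial and integrating term by term, the integral (without the A² prefactor) comes out to L^5/30.
Hence A² = 1/[L^5/30].
Plugging in L = 1.989 yields A = 0.98169.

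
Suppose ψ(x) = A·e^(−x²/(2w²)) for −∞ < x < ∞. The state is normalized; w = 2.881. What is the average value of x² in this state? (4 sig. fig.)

⟨x^2⟩ ≈ 4.150

⟨x²⟩ = ∫ x^2 |ψ|² dx over the full domain.
Evaluating both integrals, ⟨x²⟩ = w^2/2.
With w = 2.881, ⟨x^2⟩ = 4.1501.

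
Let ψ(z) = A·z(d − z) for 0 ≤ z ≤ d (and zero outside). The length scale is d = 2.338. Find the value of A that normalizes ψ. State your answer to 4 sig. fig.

We need A² ∫|f|² dz = 1, taking the integral from 0 to d.
Expanding the polynomial and integrating term by term, carrying out the integral gives A² · d^5/30.
Hence A² = 1/[d^5/30].
With d = 2.338: A² = 0.42944 and A = 0.65531.

A ≈ 0.6553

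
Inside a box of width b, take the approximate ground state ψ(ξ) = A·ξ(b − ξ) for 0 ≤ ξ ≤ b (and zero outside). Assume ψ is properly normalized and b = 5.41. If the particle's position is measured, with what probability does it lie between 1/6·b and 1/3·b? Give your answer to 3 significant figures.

P ≈ 0.174

|ψ|² is the probability density, so P = ∫_{1/6·b}^{1/3·b} |ψ|² dξ.
With A² fixed by ∫|ψ|² = 1, i.e. A² = (b^5/30)^(−1), substitute and integrate.
Substituting u = ξ/b, A² and the length scale cancel in the ratio: P = ∫_{1/6}^{1/3} u^2·(1 - u)^2 du / ∫_{0}^{1} u^2·(1 - u)^2 du.
An antiderivative of u^2·(1 - u)^2 is u^3·(6·u^2 - 15·u + 10)/30; evaluating from 1/6 to 1/3 gives ≈ 0.0058128, while the full integral is 1/30.
Evaluating gives P = 113/648.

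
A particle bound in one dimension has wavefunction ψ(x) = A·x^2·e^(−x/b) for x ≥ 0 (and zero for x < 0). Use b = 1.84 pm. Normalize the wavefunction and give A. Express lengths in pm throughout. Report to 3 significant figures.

We need A² ∫|f|² dx = 1, taking the integral from 0 to ∞.
Using ∫₀^∞ xⁿ e^(−αx) dx = n!/αⁿ⁺¹, with ψ = A·x^2·e^(−x/b), the integral evaluates to A²·[3·b^5/4].
So A² = (3·b^5/4)^(−1).
Plugging in b = 1.84 yields A = 0.2514.

A ≈ 0.251 pm^(-5/2)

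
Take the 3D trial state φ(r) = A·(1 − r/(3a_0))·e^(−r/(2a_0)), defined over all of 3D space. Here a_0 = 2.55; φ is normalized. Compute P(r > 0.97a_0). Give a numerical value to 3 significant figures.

Integrate the radial probability density 4πr²|φ|² over r > 0.97a_0.
A² is fixed by ∫₀^∞ 4πr²|φ|² dr = 1, i.e. A² = (8·π·a_0^3/3)^(−1).
Substituting u = r/a_0, A², 4π and the length scale all cancel in the ratio: P = ∫_{0.97}^{∞} u^2·(1 - u/3)^2·e^(-u) du / ∫_{0}^{∞} u^2·(1 - u/3)^2·e^(-u) du.
Using ∫ u^2·(1 - u/3)^2·e^(-u) du = (-u^4 + 2·u^3 - 3·u^2 - 6·u - 6)·e^(-u)/9, the numerator is ≈ 0.57716 and the denominator is 2/3.
This evaluates to P = 0.8657.

P ≈ 0.866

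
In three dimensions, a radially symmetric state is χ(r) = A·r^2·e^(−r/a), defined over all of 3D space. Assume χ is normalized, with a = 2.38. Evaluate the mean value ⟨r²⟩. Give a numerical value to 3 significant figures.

⟨r^2⟩ ≈ 79.3

⟨r²⟩ = ∫ r^2 |χ|² 4πr² dr over the full domain.
Recall ∫₀^∞ r^m e^(−r/β) dr = m!·β^(m+1), evaluating both integrals, ⟨r²⟩ = 14·a^2.
Putting a = 2.38 gives 79.30.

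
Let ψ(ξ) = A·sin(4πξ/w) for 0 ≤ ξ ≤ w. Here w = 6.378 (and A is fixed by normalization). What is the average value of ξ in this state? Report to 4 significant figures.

By definition ⟨ξ⟩ = ∫ ξ |ψ(ξ)|² dξ.
With ∫₀^w sin²(nπξ/w) dξ = w/2, since the A² factors cancel between numerator and denominator, ⟨ξ⟩ = w/2.
With w = 6.378, ⟨ξ⟩ = 3.1890.

⟨ξ⟩ ≈ 3.189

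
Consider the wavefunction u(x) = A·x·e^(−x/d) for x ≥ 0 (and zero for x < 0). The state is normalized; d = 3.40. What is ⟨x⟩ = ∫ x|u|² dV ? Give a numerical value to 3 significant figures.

⟨x⟩ ≈ 5.10

⟨x⟩ = ∫ x |u|² dx over the full domain.
Evaluating both integrals, ⟨x⟩ = 3·d/2.
With d = 3.40, ⟨x⟩ = 5.100.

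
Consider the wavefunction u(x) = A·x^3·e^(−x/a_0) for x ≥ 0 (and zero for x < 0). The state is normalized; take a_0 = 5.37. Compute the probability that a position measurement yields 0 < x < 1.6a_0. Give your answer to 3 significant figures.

|u|² is the probability density, so P = ∫_{0}^{1.6a_0} |u|² dx.
Since A² = 1/(45·a_0^7/8), this is the region integral divided by the full normalization integral.
Substituting t = x/a_0, A² and the length scale cancel in the ratio: P = ∫_{0}^{1.6} t^6·e^(-2·t) dt / ∫_{0}^{∞} t^6·e^(-2·t) dt.
An antiderivative of t^6·e^(-2·t) is -(4·t^6 + 12·t^5 + 30·t^4 + 60·t^3 + 90·t^2 + 90·t + 45)·e^(-2·t)/8; evaluating from 0 to 1.6 gives ≈ 0.25098, while the full integral is 45/8.
The result is P = 0.04462.

P ≈ 0.0446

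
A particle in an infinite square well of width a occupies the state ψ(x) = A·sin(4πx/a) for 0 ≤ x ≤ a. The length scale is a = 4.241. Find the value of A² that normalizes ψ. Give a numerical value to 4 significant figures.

A^2 ≈ 0.4716

The normalization condition is ∫|ψ|² dx = 1 from 0 to a.
With ∫₀^a sin²(nπx/a) dx = a/2, the integral (without the A² prefactor) comes out to a/2.
Hence A² = 1/[a/2].
With a = 4.241: A² = 0.47159 and A = 0.68672.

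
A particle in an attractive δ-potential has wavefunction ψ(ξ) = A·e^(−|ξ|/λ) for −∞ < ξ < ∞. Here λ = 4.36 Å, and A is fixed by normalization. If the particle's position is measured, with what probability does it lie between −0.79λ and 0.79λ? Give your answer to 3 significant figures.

P = ∫_{−0.79λ}^{0.79λ} |ψ(ξ)|² dξ.
Since A² = 1/(λ), this is the region integral divided by the full normalization integral.
Both integrals are even about ξ = 0, so only the ξ ≥ 0 halves are needed (the factors of 2 cancel). Let u = ξ/λ; then A² and the length scale cancel, so P = ∫_{0}^{0.79} e^(-2·u) du ÷ ∫_{0}^{∞} e^(-2·u) du.
An antiderivative of e^(-2·u) is -e^(-2·u)/2; evaluating from 0 to 0.79 gives 1/2 - e^(-79/50)/2, while the full integral is 1/2.
Evaluating gives P = 0.7940.

P ≈ 0.794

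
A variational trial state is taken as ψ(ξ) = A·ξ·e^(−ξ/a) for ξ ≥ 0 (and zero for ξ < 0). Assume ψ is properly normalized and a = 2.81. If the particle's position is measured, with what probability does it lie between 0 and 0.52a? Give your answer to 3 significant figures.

P ≈ 0.0878

P = ∫_{0}^{0.52a} |ψ(ξ)|² dξ.
The normalization integral ∫|ψ|²dξ over the whole domain equals a^3/4·A², and A² cancels in the ratio.
In terms of u = ξ/a (A² and the length scale cancel between numerator and denominator), P = [∫_{0}^{0.52} u^2·e^(-2·u) du] / [∫_{0}^{∞} u^2·e^(-2·u) du].
Using ∫ u^2·e^(-2·u) du = -(2·u^2 + 2·u + 1)·e^(-2·u)/4, the numerator is 1/4 - 1613·e^(-26/25)/2500 and the denominator is 1/4.
The result is P = 0.08780.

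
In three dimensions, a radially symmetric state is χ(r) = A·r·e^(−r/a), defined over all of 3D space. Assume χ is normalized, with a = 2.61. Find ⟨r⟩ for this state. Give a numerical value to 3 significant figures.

By definition ⟨r⟩ = ∫ r |χ(r)|² 4πr² dr.
With ∫₀^∞ r^5 e^(−αr) dr = 5!/α^6, evaluating both integrals, ⟨r⟩ = 5·a/2.
With a = 2.61, ⟨r⟩ = 6.525.

⟨r⟩ ≈ 6.53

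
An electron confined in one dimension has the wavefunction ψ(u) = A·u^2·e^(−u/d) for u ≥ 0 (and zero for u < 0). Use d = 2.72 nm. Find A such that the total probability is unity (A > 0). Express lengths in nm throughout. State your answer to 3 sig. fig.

A ≈ 0.0946 nm^(-5/2)

Require ∫ |ψ|² du = 1 over the whole domain.
Using ∫₀^∞ uⁿ e^(−αu) du = n!/αⁿ⁺¹, ∫|ψ|² du = A²·(3·d^5/4).
Setting this equal to 1 gives A² = 1/(3·d^5/4).
With d = 2.72: A² = 0.008956 and A = 0.09463.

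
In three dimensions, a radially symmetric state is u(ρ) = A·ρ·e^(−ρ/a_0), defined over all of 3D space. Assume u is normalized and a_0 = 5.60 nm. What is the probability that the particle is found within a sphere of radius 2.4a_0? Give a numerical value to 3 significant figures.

P ≈ 0.524

With dV = 4πρ²dρ, the probability is ∫|u|² dV over ρ ≤ 2.4a_0.
Normalization gives A² = 1/(3·π·a_0^5).
In terms of t = ρ/a_0 (A², 4π and the length scale all cancel between numerator and denominator), P = [∫_{0}^{2.4} t^4·e^(-2·t) dt] / [∫_{0}^{∞} t^4·e^(-2·t) dt].
An antiderivative of t^4·e^(-2·t) is -(t^4/2 + t^3 + 3·t^2/2 + 3·t/2 + 3/4)·e^(-2·t); evaluating from 0 to 2.4 gives ≈ 0.39281, while the full integral is 3/4.
The region integral divided by the full integral gives P = 0.5237.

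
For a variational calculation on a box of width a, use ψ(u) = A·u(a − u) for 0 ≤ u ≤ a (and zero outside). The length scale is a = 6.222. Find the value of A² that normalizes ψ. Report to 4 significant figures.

The normalization condition is ∫|ψ|² du = 1 from 0 to a.
Expanding the polynomial and integrating term by term, the integral (without the A² prefactor) comes out to a^5/30.
Setting this equal to 1 gives A² = 1/(a^5/30).
Plugging in a = 6.222 yields A = 0.056720.

A^2 ≈ 0.003217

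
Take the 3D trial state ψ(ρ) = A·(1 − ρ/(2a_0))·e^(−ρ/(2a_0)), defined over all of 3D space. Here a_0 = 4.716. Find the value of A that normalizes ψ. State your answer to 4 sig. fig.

Normalization requires ∫|ψ|² 4πρ² dρ = 1, integrated from 0 to ∞.
Recall ∫₀^∞ ρ^m e^(−ρ/β) dρ = m!·β^(m+1), the integral (without the A² prefactor) comes out to 8·π·a_0^3.
With a_0 = 4.716: A² = 0.00037935 and A = 0.019477.

A ≈ 0.01948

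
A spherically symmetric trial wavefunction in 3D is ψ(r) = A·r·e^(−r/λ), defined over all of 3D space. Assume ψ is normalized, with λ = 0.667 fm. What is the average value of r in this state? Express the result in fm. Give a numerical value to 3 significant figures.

⟨r⟩ = ∫ r |ψ|² 4πr² dr over the full domain.
Evaluating both integrals, ⟨r⟩ = 5·λ/2.
Putting λ = 0.667 gives 1.668.

⟨r⟩ ≈ 1.67 fm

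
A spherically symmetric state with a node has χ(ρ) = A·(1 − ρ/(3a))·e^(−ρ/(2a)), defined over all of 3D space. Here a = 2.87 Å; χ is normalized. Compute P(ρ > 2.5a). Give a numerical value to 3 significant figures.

P = ∫ |χ|² 4πρ² dρ over ρ > 2.5a.
The full normalization integral is A²·[8·π·a^3/3] = 1, fixing A².
Let u = ρ/a; then A², 4π and the length scale all cancel, so P = ∫_{2.5}^{∞} u^2·(1 - u/3)^2·e^(-u) du ÷ ∫_{0}^{∞} u^2·(1 - u/3)^2·e^(-u) du.
With ∫ u^2·(1 - u/3)^2·e^(-u) du = (-u^4 + 2·u^3 - 3·u^2 - 6·u - 6)·e^(-u)/9 + C, the region integral is 761·e^(-5/2)/144 and the full one is 2/3.
Taking the ratio yields P = 0.6507.

P ≈ 0.651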